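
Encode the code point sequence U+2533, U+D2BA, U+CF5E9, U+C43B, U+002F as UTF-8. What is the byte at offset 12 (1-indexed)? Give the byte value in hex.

1-indexed offset 12 is 0-indexed offset 11.
U+2533 → 3-byte form E2 94 B3 at offsets 0–2.
U+D2BA → 3-byte form ED 8A BA at offsets 3–5.
U+CF5E9 → 4-byte form F3 8F 97 A9 at offsets 6–9.
U+C43B → 3-byte form EC 90 BB at offsets 10–12.
Offset 11 falls in char 4's range; it's byte 2 of EC 90 BB = 0x90.

0x90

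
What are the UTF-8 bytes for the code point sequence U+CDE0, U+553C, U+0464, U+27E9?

U+CDE0: 3-byte form → EC B7 A0.
U+553C: 3-byte form → E5 94 BC.
U+0464: 2-byte form → D1 A4.
U+27E9: 3-byte form → E2 9F A9.
Concatenated (11 bytes): EC B7 A0 E5 94 BC D1 A4 E2 9F A9.

EC B7 A0 E5 94 BC D1 A4 E2 9F A9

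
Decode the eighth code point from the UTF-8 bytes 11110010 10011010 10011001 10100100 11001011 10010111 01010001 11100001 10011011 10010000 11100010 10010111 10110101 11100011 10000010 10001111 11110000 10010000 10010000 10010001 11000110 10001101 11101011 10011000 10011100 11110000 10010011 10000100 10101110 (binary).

U+018D

Offset 0: leading byte 0xF2 = 11110010 → 4-byte char #1 = F2 9A 99 A4.
Offset 4: leading byte 0xCB = 11001011 → 2-byte char #2 = CB 97.
Offset 6: leading byte 0x51 = 01010001 → 1-byte char #3 = 51.
Offset 7: leading byte 0xE1 = 11100001 → 3-byte char #4 = E1 9B 90.
Offset 10: leading byte 0xE2 = 11100010 → 3-byte char #5 = E2 97 B5.
Offset 13: leading byte 0xE3 = 11100011 → 3-byte char #6 = E3 82 8F.
Offset 16: leading byte 0xF0 = 11110000 → 4-byte char #7 = F0 90 90 91.
Offset 20: leading byte 0xC6 = 11000110 → 2-byte char #8 = C6 8D.
Leading byte 0xC6 = 11000110 matches 110xxxxx → 2-byte sequence.
Byte 1: 0xC6 = 11000110, payload 00110 (5 bits).
Byte 2: 0x8D = 10001101 (10xxxxxx ✓), payload 001101.
Concatenate: 00110001101 = 0x18D (11 bits → U+018D).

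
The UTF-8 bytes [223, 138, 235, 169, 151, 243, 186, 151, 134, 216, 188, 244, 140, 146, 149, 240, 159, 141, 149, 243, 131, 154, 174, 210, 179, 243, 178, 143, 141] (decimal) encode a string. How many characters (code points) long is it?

9

Byte at offset 0: 0xDF = 11011111 → 2-byte char (#1). Advance 2.
Byte at offset 2: 0xEB = 11101011 → 3-byte char (#2). Advance 3.
Byte at offset 5: 0xF3 = 11110011 → 4-byte char (#3). Advance 4.
Byte at offset 9: 0xD8 = 11011000 → 2-byte char (#4). Advance 2.
Byte at offset 11: 0xF4 = 11110100 → 4-byte char (#5). Advance 4.
Byte at offset 15: 0xF0 = 11110000 → 4-byte char (#6). Advance 4.
Byte at offset 19: 0xF3 = 11110011 → 4-byte char (#7). Advance 4.
Byte at offset 23: 0xD2 = 11010010 → 2-byte char (#8). Advance 2.
Byte at offset 25: 0xF3 = 11110011 → 4-byte char (#9). Advance 4.
Reached end at offset 29 after 9 code points.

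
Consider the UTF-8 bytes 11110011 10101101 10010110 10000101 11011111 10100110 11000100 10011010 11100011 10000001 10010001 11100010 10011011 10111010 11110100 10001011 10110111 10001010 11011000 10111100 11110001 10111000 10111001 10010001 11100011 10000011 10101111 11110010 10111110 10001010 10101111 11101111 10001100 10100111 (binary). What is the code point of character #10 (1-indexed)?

Offset 0: leading byte 0xF3 = 11110011 → 4-byte char #1 = F3 AD 96 85.
Offset 4: leading byte 0xDF = 11011111 → 2-byte char #2 = DF A6.
Offset 6: leading byte 0xC4 = 11000100 → 2-byte char #3 = C4 9A.
Offset 8: leading byte 0xE3 = 11100011 → 3-byte char #4 = E3 81 91.
Offset 11: leading byte 0xE2 = 11100010 → 3-byte char #5 = E2 9B BA.
Offset 14: leading byte 0xF4 = 11110100 → 4-byte char #6 = F4 8B B7 8A.
Offset 18: leading byte 0xD8 = 11011000 → 2-byte char #7 = D8 BC.
Offset 20: leading byte 0xF1 = 11110001 → 4-byte char #8 = F1 B8 B9 91.
Offset 24: leading byte 0xE3 = 11100011 → 3-byte char #9 = E3 83 AF.
Offset 27: leading byte 0xF2 = 11110010 → 4-byte char #10 = F2 BE 8A AF.
Leading byte 0xF2 = 11110010 matches 11110xxx → 4-byte sequence.
Byte 1: 0xF2 = 11110010, payload 010 (3 bits).
Byte 2: 0xBE = 10111110 (10xxxxxx ✓), payload 111110.
Byte 3: 0x8A = 10001010 (10xxxxxx ✓), payload 001010.
Byte 4: 0xAF = 10101111 (10xxxxxx ✓), payload 101111.
Concatenate: 010111110001010101111 = 0xBE2AF (21 bits → U+BE2AF).

U+BE2AF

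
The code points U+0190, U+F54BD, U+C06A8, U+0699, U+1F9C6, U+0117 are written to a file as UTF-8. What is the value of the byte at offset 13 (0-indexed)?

0x9F

U+0190 → 2-byte form C6 90 at offsets 0–1.
U+F54BD → 4-byte form F3 B5 92 BD at offsets 2–5.
U+C06A8 → 4-byte form F3 80 9A A8 at offsets 6–9.
U+0699 → 2-byte form DA 99 at offsets 10–11.
U+1F9C6 → 4-byte form F0 9F A7 86 at offsets 12–15.
Offset 13 falls in char 5's range; it's byte 2 of F0 9F A7 86 = 0x9F.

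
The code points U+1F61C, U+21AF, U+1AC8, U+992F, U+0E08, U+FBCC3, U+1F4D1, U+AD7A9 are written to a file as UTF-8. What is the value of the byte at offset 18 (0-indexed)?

U+1F61C → 4-byte form F0 9F 98 9C at offsets 0–3.
U+21AF → 3-byte form E2 86 AF at offsets 4–6.
U+1AC8 → 3-byte form E1 AB 88 at offsets 7–9.
U+992F → 3-byte form E9 A4 AF at offsets 10–12.
U+0E08 → 3-byte form E0 B8 88 at offsets 13–15.
U+FBCC3 → 4-byte form F3 BB B3 83 at offsets 16–19.
Offset 18 falls in char 6's range; it's byte 3 of F3 BB B3 83 = 0xB3.

0xB3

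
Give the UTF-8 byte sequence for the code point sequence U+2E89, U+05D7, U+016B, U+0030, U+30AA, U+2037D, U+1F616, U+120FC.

U+2E89: 3-byte form → E2 BA 89.
U+05D7: 2-byte form → D7 97.
U+016B: 2-byte form → C5 AB.
U+0030: 1-byte form → 30.
U+30AA: 3-byte form → E3 82 AA.
U+2037D: 4-byte form → F0 A0 8D BD.
U+1F616: 4-byte form → F0 9F 98 96.
U+120FC: 4-byte form → F0 92 83 BC.
Concatenated (23 bytes): E2 BA 89 D7 97 C5 AB 30 E3 82 AA F0 A0 8D BD F0 9F 98 96 F0 92 83 BC.

E2 BA 89 D7 97 C5 AB 30 E3 82 AA F0 A0 8D BD F0 9F 98 96 F0 92 83 BC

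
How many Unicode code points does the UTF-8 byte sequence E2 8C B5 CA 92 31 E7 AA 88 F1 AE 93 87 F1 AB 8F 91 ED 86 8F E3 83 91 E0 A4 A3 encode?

9

Byte at offset 0: 0xE2 = 11100010 → 3-byte char (#1). Advance 3.
Byte at offset 3: 0xCA = 11001010 → 2-byte char (#2). Advance 2.
Byte at offset 5: 0x31 = 00110001 → 1-byte char (#3). Advance 1.
Byte at offset 6: 0xE7 = 11100111 → 3-byte char (#4). Advance 3.
Byte at offset 9: 0xF1 = 11110001 → 4-byte char (#5). Advance 4.
Byte at offset 13: 0xF1 = 11110001 → 4-byte char (#6). Advance 4.
Byte at offset 17: 0xED = 11101101 → 3-byte char (#7). Advance 3.
Byte at offset 20: 0xE3 = 11100011 → 3-byte char (#8). Advance 3.
Byte at offset 23: 0xE0 = 11100000 → 3-byte char (#9). Advance 3.
Reached end at offset 26 after 9 code points.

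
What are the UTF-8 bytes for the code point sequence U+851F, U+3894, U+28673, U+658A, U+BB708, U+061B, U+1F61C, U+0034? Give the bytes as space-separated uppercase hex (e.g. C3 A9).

U+851F: 3-byte form → E8 94 9F.
U+3894: 3-byte form → E3 A2 94.
U+28673: 4-byte form → F0 A8 99 B3.
U+658A: 3-byte form → E6 96 8A.
U+BB708: 4-byte form → F2 BB 9C 88.
U+061B: 2-byte form → D8 9B.
U+1F61C: 4-byte form → F0 9F 98 9C.
U+0034: 1-byte form → 34.
Concatenated (24 bytes): E8 94 9F E3 A2 94 F0 A8 99 B3 E6 96 8A F2 BB 9C 88 D8 9B F0 9F 98 9C 34.

E8 94 9F E3 A2 94 F0 A8 99 B3 E6 96 8A F2 BB 9C 88 D8 9B F0 9F 98 9C 34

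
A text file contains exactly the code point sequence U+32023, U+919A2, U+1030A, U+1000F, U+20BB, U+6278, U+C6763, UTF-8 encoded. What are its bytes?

U+32023: 4-byte form → F0 B2 80 A3.
U+919A2: 4-byte form → F2 91 A6 A2.
U+1030A: 4-byte form → F0 90 8C 8A.
U+1000F: 4-byte form → F0 90 80 8F.
U+20BB: 3-byte form → E2 82 BB.
U+6278: 3-byte form → E6 89 B8.
U+C6763: 4-byte form → F3 86 9D A3.
Concatenated (26 bytes): F0 B2 80 A3 F2 91 A6 A2 F0 90 8C 8A F0 90 80 8F E2 82 BB E6 89 B8 F3 86 9D A3.

F0 B2 80 A3 F2 91 A6 A2 F0 90 8C 8A F0 90 80 8F E2 82 BB E6 89 B8 F3 86 9D A3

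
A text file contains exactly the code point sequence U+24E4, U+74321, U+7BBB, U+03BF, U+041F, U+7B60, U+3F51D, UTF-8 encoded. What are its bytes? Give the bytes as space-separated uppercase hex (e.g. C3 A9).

E2 93 A4 F1 B4 8C A1 E7 AE BB CE BF D0 9F E7 AD A0 F0 BF 94 9D

U+24E4: 3-byte form → E2 93 A4.
U+74321: 4-byte form → F1 B4 8C A1.
U+7BBB: 3-byte form → E7 AE BB.
U+03BF: 2-byte form → CE BF.
U+041F: 2-byte form → D0 9F.
U+7B60: 3-byte form → E7 AD A0.
U+3F51D: 4-byte form → F0 BF 94 9D.
Concatenated (21 bytes): E2 93 A4 F1 B4 8C A1 E7 AE BB CE BF D0 9F E7 AD A0 F0 BF 94 9D.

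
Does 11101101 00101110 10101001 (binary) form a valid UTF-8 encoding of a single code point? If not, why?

Leading byte 0xED = 11101101 → 3-byte form.
Byte 2 is 0x2E = 00101110, which is not 10xxxxxx — expected a continuation byte.

invalid (non-continuation byte where continuation expected)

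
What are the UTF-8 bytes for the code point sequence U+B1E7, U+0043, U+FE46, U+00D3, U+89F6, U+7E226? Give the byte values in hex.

U+B1E7: 3-byte form → EB 87 A7.
U+0043: 1-byte form → 43.
U+FE46: 3-byte form → EF B9 86.
U+00D3: 2-byte form → C3 93.
U+89F6: 3-byte form → E8 A7 B6.
U+7E226: 4-byte form → F1 BE 88 A6.
Concatenated (16 bytes): EB 87 A7 43 EF B9 86 C3 93 E8 A7 B6 F1 BE 88 A6.

EB 87 A7 43 EF B9 86 C3 93 E8 A7 B6 F1 BE 88 A6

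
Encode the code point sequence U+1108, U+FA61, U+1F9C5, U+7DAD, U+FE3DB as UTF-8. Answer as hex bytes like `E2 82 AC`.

E1 84 88 EF A9 A1 F0 9F A7 85 E7 B6 AD F3 BE 8F 9B

U+1108: 3-byte form → E1 84 88.
U+FA61: 3-byte form → EF A9 A1.
U+1F9C5: 4-byte form → F0 9F A7 85.
U+7DAD: 3-byte form → E7 B6 AD.
U+FE3DB: 4-byte form → F3 BE 8F 9B.
Concatenated (17 bytes): E1 84 88 EF A9 A1 F0 9F A7 85 E7 B6 AD F3 BE 8F 9B.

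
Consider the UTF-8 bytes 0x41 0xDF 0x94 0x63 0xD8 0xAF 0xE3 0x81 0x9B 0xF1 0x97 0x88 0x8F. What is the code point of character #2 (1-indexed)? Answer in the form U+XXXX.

U+07D4

Offset 0: leading byte 0x41 = 01000001 → 1-byte char #1 = 41.
Offset 1: leading byte 0xDF = 11011111 → 2-byte char #2 = DF 94.
Leading byte 0xDF = 11011111 matches 110xxxxx → 2-byte sequence.
Byte 1: 0xDF = 11011111, payload 11111 (5 bits).
Byte 2: 0x94 = 10010100 (10xxxxxx ✓), payload 010100.
Concatenate: 11111010100 = 0x7D4 (11 bits → U+07D4).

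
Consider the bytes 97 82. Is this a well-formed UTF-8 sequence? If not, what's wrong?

Byte 0x97 = 10010111 has the form 10xxxxxx — a continuation byte — but there is no preceding leading byte.

invalid (continuation byte with no leading byte)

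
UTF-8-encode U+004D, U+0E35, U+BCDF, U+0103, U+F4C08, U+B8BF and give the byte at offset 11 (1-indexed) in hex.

1-indexed offset 11 is 0-indexed offset 10.
U+004D → 1-byte form 4D at offsets 0–0.
U+0E35 → 3-byte form E0 B8 B5 at offsets 1–3.
U+BCDF → 3-byte form EB B3 9F at offsets 4–6.
U+0103 → 2-byte form C4 83 at offsets 7–8.
U+F4C08 → 4-byte form F3 B4 B0 88 at offsets 9–12.
Offset 10 falls in char 5's range; it's byte 2 of F3 B4 B0 88 = 0xB4.

0xB4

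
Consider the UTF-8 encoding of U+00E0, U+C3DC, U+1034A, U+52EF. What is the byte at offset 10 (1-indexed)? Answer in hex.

0xE5

1-indexed offset 10 is 0-indexed offset 9.
U+00E0 → 2-byte form C3 A0 at offsets 0–1.
U+C3DC → 3-byte form EC 8F 9C at offsets 2–4.
U+1034A → 4-byte form F0 90 8D 8A at offsets 5–8.
U+52EF → 3-byte form E5 8B AF at offsets 9–11.
Offset 9 falls in char 4's range; it's byte 1 of E5 8B AF = 0xE5.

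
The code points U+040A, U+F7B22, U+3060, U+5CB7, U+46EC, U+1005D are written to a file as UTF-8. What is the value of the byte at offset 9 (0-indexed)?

0xE5

U+040A → 2-byte form D0 8A at offsets 0–1.
U+F7B22 → 4-byte form F3 B7 AC A2 at offsets 2–5.
U+3060 → 3-byte form E3 81 A0 at offsets 6–8.
U+5CB7 → 3-byte form E5 B2 B7 at offsets 9–11.
Offset 9 falls in char 4's range; it's byte 1 of E5 B2 B7 = 0xE5.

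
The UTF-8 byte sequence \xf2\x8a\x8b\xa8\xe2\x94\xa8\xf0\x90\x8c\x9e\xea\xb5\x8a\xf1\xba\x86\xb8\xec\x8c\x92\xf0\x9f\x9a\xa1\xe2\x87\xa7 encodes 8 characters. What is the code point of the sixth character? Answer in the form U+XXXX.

U+C312

Offset 0: leading byte 0xF2 = 11110010 → 4-byte char #1 = F2 8A 8B A8.
Offset 4: leading byte 0xE2 = 11100010 → 3-byte char #2 = E2 94 A8.
Offset 7: leading byte 0xF0 = 11110000 → 4-byte char #3 = F0 90 8C 9E.
Offset 11: leading byte 0xEA = 11101010 → 3-byte char #4 = EA B5 8A.
Offset 14: leading byte 0xF1 = 11110001 → 4-byte char #5 = F1 BA 86 B8.
Offset 18: leading byte 0xEC = 11101100 → 3-byte char #6 = EC 8C 92.
Leading byte 0xEC = 11101100 matches 1110xxxx → 3-byte sequence.
Byte 1: 0xEC = 11101100, payload 1100 (4 bits).
Byte 2: 0x8C = 10001100 (10xxxxxx ✓), payload 001100.
Byte 3: 0x92 = 10010010 (10xxxxxx ✓), payload 010010.
Concatenate: 1100001100010010 = 0xC312 (16 bits → U+C312).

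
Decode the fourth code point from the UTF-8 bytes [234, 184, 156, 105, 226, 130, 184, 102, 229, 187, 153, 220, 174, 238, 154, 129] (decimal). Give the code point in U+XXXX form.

Offset 0: leading byte 0xEA = 11101010 → 3-byte char #1 = EA B8 9C.
Offset 3: leading byte 0x69 = 01101001 → 1-byte char #2 = 69.
Offset 4: leading byte 0xE2 = 11100010 → 3-byte char #3 = E2 82 B8.
Offset 7: leading byte 0x66 = 01100110 → 1-byte char #4 = 66.
Leading byte 0x66 = 01100110 matches 0xxxxxxx → 1-byte sequence.
Byte 1: 0x66 = 01100110, payload 1100110 (7 bits).
Concatenate: 1100110 = 0x66 (7 bits → U+0066).

U+0066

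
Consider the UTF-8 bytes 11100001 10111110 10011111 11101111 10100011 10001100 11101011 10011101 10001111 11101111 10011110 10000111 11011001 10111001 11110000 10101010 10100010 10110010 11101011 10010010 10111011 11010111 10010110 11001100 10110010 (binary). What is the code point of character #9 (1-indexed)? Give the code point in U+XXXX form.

Offset 0: leading byte 0xE1 = 11100001 → 3-byte char #1 = E1 BE 9F.
Offset 3: leading byte 0xEF = 11101111 → 3-byte char #2 = EF A3 8C.
Offset 6: leading byte 0xEB = 11101011 → 3-byte char #3 = EB 9D 8F.
Offset 9: leading byte 0xEF = 11101111 → 3-byte char #4 = EF 9E 87.
Offset 12: leading byte 0xD9 = 11011001 → 2-byte char #5 = D9 B9.
Offset 14: leading byte 0xF0 = 11110000 → 4-byte char #6 = F0 AA A2 B2.
Offset 18: leading byte 0xEB = 11101011 → 3-byte char #7 = EB 92 BB.
Offset 21: leading byte 0xD7 = 11010111 → 2-byte char #8 = D7 96.
Offset 23: leading byte 0xCC = 11001100 → 2-byte char #9 = CC B2.
Leading byte 0xCC = 11001100 matches 110xxxxx → 2-byte sequence.
Byte 1: 0xCC = 11001100, payload 01100 (5 bits).
Byte 2: 0xB2 = 10110010 (10xxxxxx ✓), payload 110010.
Concatenate: 01100110010 = 0x332 (11 bits → U+0332).

U+0332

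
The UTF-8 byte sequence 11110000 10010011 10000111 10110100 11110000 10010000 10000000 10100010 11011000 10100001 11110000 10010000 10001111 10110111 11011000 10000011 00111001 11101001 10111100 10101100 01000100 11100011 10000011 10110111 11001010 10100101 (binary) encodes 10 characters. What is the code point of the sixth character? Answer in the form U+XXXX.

Offset 0: leading byte 0xF0 = 11110000 → 4-byte char #1 = F0 93 87 B4.
Offset 4: leading byte 0xF0 = 11110000 → 4-byte char #2 = F0 90 80 A2.
Offset 8: leading byte 0xD8 = 11011000 → 2-byte char #3 = D8 A1.
Offset 10: leading byte 0xF0 = 11110000 → 4-byte char #4 = F0 90 8F B7.
Offset 14: leading byte 0xD8 = 11011000 → 2-byte char #5 = D8 83.
Offset 16: leading byte 0x39 = 00111001 → 1-byte char #6 = 39.
Leading byte 0x39 = 00111001 matches 0xxxxxxx → 1-byte sequence.
Byte 1: 0x39 = 00111001, payload 0111001 (7 bits).
Concatenate: 0111001 = 0x39 (7 bits → U+0039).

U+0039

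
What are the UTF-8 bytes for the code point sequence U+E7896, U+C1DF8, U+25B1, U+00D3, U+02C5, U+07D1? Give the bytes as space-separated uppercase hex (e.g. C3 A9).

F3 A7 A2 96 F3 81 B7 B8 E2 96 B1 C3 93 CB 85 DF 91

U+E7896: 4-byte form → F3 A7 A2 96.
U+C1DF8: 4-byte form → F3 81 B7 B8.
U+25B1: 3-byte form → E2 96 B1.
U+00D3: 2-byte form → C3 93.
U+02C5: 2-byte form → CB 85.
U+07D1: 2-byte form → DF 91.
Concatenated (17 bytes): F3 A7 A2 96 F3 81 B7 B8 E2 96 B1 C3 93 CB 85 DF 91.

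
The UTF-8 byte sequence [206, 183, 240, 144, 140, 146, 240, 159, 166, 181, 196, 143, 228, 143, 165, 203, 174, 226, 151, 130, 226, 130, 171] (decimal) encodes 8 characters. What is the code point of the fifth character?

Offset 0: leading byte 0xCE = 11001110 → 2-byte char #1 = CE B7.
Offset 2: leading byte 0xF0 = 11110000 → 4-byte char #2 = F0 90 8C 92.
Offset 6: leading byte 0xF0 = 11110000 → 4-byte char #3 = F0 9F A6 B5.
Offset 10: leading byte 0xC4 = 11000100 → 2-byte char #4 = C4 8F.
Offset 12: leading byte 0xE4 = 11100100 → 3-byte char #5 = E4 8F A5.
Leading byte 0xE4 = 11100100 matches 1110xxxx → 3-byte sequence.
Byte 1: 0xE4 = 11100100, payload 0100 (4 bits).
Byte 2: 0x8F = 10001111 (10xxxxxx ✓), payload 001111.
Byte 3: 0xA5 = 10100101 (10xxxxxx ✓), payload 100101.
Concatenate: 0100001111100101 = 0x43E5 (16 bits → U+43E5).

U+43E5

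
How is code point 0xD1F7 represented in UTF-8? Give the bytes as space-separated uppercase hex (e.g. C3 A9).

U+D1F7 = 0xD1F7 = 53751 decimal. In range U+0800–U+FFFF → 3-byte form: 1110xxxx 10xxxxxx 10xxxxxx.
Binary (16 bits): 1101000111110111.
Split 4+6+6: 1101 | 000111 | 110111.
Byte 1: 11101101 = 0xED.
Byte 2: 10000111 = 0x87.
Byte 3: 10110111 = 0xB7.

ED 87 B7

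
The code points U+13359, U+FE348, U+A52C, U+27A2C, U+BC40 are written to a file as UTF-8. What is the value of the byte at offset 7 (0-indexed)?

0x88

U+13359 → 4-byte form F0 93 8D 99 at offsets 0–3.
U+FE348 → 4-byte form F3 BE 8D 88 at offsets 4–7.
Offset 7 falls in char 2's range; it's byte 4 of F3 BE 8D 88 = 0x88.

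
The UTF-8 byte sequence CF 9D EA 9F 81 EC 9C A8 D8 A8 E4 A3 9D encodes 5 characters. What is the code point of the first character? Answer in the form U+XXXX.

Offset 0: leading byte 0xCF = 11001111 → 2-byte char #1 = CF 9D.
Leading byte 0xCF = 11001111 matches 110xxxxx → 2-byte sequence.
Byte 1: 0xCF = 11001111, payload 01111 (5 bits).
Byte 2: 0x9D = 10011101 (10xxxxxx ✓), payload 011101.
Concatenate: 01111011101 = 0x3DD (11 bits → U+03DD).

U+03DD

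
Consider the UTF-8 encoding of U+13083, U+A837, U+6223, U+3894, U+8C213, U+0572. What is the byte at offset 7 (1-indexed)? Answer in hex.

1-indexed offset 7 is 0-indexed offset 6.
U+13083 → 4-byte form F0 93 82 83 at offsets 0–3.
U+A837 → 3-byte form EA A0 B7 at offsets 4–6.
Offset 6 falls in char 2's range; it's byte 3 of EA A0 B7 = 0xB7.

0xB7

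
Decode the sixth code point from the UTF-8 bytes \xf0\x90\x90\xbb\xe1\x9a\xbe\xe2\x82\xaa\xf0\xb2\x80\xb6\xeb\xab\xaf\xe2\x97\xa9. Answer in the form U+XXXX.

Offset 0: leading byte 0xF0 = 11110000 → 4-byte char #1 = F0 90 90 BB.
Offset 4: leading byte 0xE1 = 11100001 → 3-byte char #2 = E1 9A BE.
Offset 7: leading byte 0xE2 = 11100010 → 3-byte char #3 = E2 82 AA.
Offset 10: leading byte 0xF0 = 11110000 → 4-byte char #4 = F0 B2 80 B6.
Offset 14: leading byte 0xEB = 11101011 → 3-byte char #5 = EB AB AF.
Offset 17: leading byte 0xE2 = 11100010 → 3-byte char #6 = E2 97 A9.
Leading byte 0xE2 = 11100010 matches 1110xxxx → 3-byte sequence.
Byte 1: 0xE2 = 11100010, payload 0010 (4 bits).
Byte 2: 0x97 = 10010111 (10xxxxxx ✓), payload 010111.
Byte 3: 0xA9 = 10101001 (10xxxxxx ✓), payload 101001.
Concatenate: 0010010111101001 = 0x25E9 (16 bits → U+25E9).

U+25E9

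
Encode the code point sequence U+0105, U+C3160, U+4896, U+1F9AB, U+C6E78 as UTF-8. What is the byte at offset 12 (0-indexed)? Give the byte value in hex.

U+0105 → 2-byte form C4 85 at offsets 0–1.
U+C3160 → 4-byte form F3 83 85 A0 at offsets 2–5.
U+4896 → 3-byte form E4 A2 96 at offsets 6–8.
U+1F9AB → 4-byte form F0 9F A6 AB at offsets 9–12.
Offset 12 falls in char 4's range; it's byte 4 of F0 9F A6 AB = 0xAB.

0xAB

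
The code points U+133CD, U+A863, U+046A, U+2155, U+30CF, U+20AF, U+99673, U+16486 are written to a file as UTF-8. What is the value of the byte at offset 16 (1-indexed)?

1-indexed offset 16 is 0-indexed offset 15.
U+133CD → 4-byte form F0 93 8F 8D at offsets 0–3.
U+A863 → 3-byte form EA A1 A3 at offsets 4–6.
U+046A → 2-byte form D1 AA at offsets 7–8.
U+2155 → 3-byte form E2 85 95 at offsets 9–11.
U+30CF → 3-byte form E3 83 8F at offsets 12–14.
U+20AF → 3-byte form E2 82 AF at offsets 15–17.
Offset 15 falls in char 6's range; it's byte 1 of E2 82 AF = 0xE2.

0xE2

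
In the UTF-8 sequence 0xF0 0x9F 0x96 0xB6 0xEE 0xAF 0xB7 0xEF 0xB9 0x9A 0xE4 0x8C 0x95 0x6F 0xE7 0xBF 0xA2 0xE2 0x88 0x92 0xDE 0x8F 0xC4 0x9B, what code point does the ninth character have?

Offset 0: leading byte 0xF0 = 11110000 → 4-byte char #1 = F0 9F 96 B6.
Offset 4: leading byte 0xEE = 11101110 → 3-byte char #2 = EE AF B7.
Offset 7: leading byte 0xEF = 11101111 → 3-byte char #3 = EF B9 9A.
Offset 10: leading byte 0xE4 = 11100100 → 3-byte char #4 = E4 8C 95.
Offset 13: leading byte 0x6F = 01101111 → 1-byte char #5 = 6F.
Offset 14: leading byte 0xE7 = 11100111 → 3-byte char #6 = E7 BF A2.
Offset 17: leading byte 0xE2 = 11100010 → 3-byte char #7 = E2 88 92.
Offset 20: leading byte 0xDE = 11011110 → 2-byte char #8 = DE 8F.
Offset 22: leading byte 0xC4 = 11000100 → 2-byte char #9 = C4 9B.
Leading byte 0xC4 = 11000100 matches 110xxxxx → 2-byte sequence.
Byte 1: 0xC4 = 11000100, payload 00100 (5 bits).
Byte 2: 0x9B = 10011011 (10xxxxxx ✓), payload 011011.
Concatenate: 00100011011 = 0x11B (11 bits → U+011B).

U+011B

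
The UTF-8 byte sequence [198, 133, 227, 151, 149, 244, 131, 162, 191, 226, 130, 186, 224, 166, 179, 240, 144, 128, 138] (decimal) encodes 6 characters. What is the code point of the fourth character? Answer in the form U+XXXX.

Offset 0: leading byte 0xC6 = 11000110 → 2-byte char #1 = C6 85.
Offset 2: leading byte 0xE3 = 11100011 → 3-byte char #2 = E3 97 95.
Offset 5: leading byte 0xF4 = 11110100 → 4-byte char #3 = F4 83 A2 BF.
Offset 9: leading byte 0xE2 = 11100010 → 3-byte char #4 = E2 82 BA.
Leading byte 0xE2 = 11100010 matches 1110xxxx → 3-byte sequence.
Byte 1: 0xE2 = 11100010, payload 0010 (4 bits).
Byte 2: 0x82 = 10000010 (10xxxxxx ✓), payload 000010.
Byte 3: 0xBA = 10111010 (10xxxxxx ✓), payload 111010.
Concatenate: 0010000010111010 = 0x20BA (16 bits → U+20BA).

U+20BA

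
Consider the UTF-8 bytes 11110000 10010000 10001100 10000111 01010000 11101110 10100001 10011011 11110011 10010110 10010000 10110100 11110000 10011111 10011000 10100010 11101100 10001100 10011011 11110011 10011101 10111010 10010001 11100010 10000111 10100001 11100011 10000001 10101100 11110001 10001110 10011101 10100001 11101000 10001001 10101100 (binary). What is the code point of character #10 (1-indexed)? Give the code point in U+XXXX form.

Offset 0: leading byte 0xF0 = 11110000 → 4-byte char #1 = F0 90 8C 87.
Offset 4: leading byte 0x50 = 01010000 → 1-byte char #2 = 50.
Offset 5: leading byte 0xEE = 11101110 → 3-byte char #3 = EE A1 9B.
Offset 8: leading byte 0xF3 = 11110011 → 4-byte char #4 = F3 96 90 B4.
Offset 12: leading byte 0xF0 = 11110000 → 4-byte char #5 = F0 9F 98 A2.
Offset 16: leading byte 0xEC = 11101100 → 3-byte char #6 = EC 8C 9B.
Offset 19: leading byte 0xF3 = 11110011 → 4-byte char #7 = F3 9D BA 91.
Offset 23: leading byte 0xE2 = 11100010 → 3-byte char #8 = E2 87 A1.
Offset 26: leading byte 0xE3 = 11100011 → 3-byte char #9 = E3 81 AC.
Offset 29: leading byte 0xF1 = 11110001 → 4-byte char #10 = F1 8E 9D A1.
Leading byte 0xF1 = 11110001 matches 11110xxx → 4-byte sequence.
Byte 1: 0xF1 = 11110001, payload 001 (3 bits).
Byte 2: 0x8E = 10001110 (10xxxxxx ✓), payload 001110.
Byte 3: 0x9D = 10011101 (10xxxxxx ✓), payload 011101.
Byte 4: 0xA1 = 10100001 (10xxxxxx ✓), payload 100001.
Concatenate: 001001110011101100001 = 0x4E761 (21 bits → U+4E761).

U+4E761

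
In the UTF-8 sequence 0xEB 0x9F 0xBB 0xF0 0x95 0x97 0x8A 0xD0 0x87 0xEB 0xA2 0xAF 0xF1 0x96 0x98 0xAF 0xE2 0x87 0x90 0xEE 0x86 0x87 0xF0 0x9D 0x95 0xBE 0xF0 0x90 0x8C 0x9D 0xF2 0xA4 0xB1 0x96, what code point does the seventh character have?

Offset 0: leading byte 0xEB = 11101011 → 3-byte char #1 = EB 9F BB.
Offset 3: leading byte 0xF0 = 11110000 → 4-byte char #2 = F0 95 97 8A.
Offset 7: leading byte 0xD0 = 11010000 → 2-byte char #3 = D0 87.
Offset 9: leading byte 0xEB = 11101011 → 3-byte char #4 = EB A2 AF.
Offset 12: leading byte 0xF1 = 11110001 → 4-byte char #5 = F1 96 98 AF.
Offset 16: leading byte 0xE2 = 11100010 → 3-byte char #6 = E2 87 90.
Offset 19: leading byte 0xEE = 11101110 → 3-byte char #7 = EE 86 87.
Leading byte 0xEE = 11101110 matches 1110xxxx → 3-byte sequence.
Byte 1: 0xEE = 11101110, payload 1110 (4 bits).
Byte 2: 0x86 = 10000110 (10xxxxxx ✓), payload 000110.
Byte 3: 0x87 = 10000111 (10xxxxxx ✓), payload 000111.
Concatenate: 1110000110000111 = 0xE187 (16 bits → U+E187).

U+E187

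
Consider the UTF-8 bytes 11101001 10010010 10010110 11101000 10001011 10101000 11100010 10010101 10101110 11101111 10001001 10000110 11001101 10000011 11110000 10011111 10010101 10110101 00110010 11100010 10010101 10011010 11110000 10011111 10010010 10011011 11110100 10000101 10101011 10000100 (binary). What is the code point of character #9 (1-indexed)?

Offset 0: leading byte 0xE9 = 11101001 → 3-byte char #1 = E9 92 96.
Offset 3: leading byte 0xE8 = 11101000 → 3-byte char #2 = E8 8B A8.
Offset 6: leading byte 0xE2 = 11100010 → 3-byte char #3 = E2 95 AE.
Offset 9: leading byte 0xEF = 11101111 → 3-byte char #4 = EF 89 86.
Offset 12: leading byte 0xCD = 11001101 → 2-byte char #5 = CD 83.
Offset 14: leading byte 0xF0 = 11110000 → 4-byte char #6 = F0 9F 95 B5.
Offset 18: leading byte 0x32 = 00110010 → 1-byte char #7 = 32.
Offset 19: leading byte 0xE2 = 11100010 → 3-byte char #8 = E2 95 9A.
Offset 22: leading byte 0xF0 = 11110000 → 4-byte char #9 = F0 9F 92 9B.
Leading byte 0xF0 = 11110000 matches 11110xxx → 4-byte sequence.
Byte 1: 0xF0 = 11110000, payload 000 (3 bits).
Byte 2: 0x9F = 10011111 (10xxxxxx ✓), payload 011111.
Byte 3: 0x92 = 10010010 (10xxxxxx ✓), payload 010010.
Byte 4: 0x9B = 10011011 (10xxxxxx ✓), payload 011011.
Concatenate: 000011111010010011011 = 0x1F49B (21 bits → U+1F49B).

U+1F49B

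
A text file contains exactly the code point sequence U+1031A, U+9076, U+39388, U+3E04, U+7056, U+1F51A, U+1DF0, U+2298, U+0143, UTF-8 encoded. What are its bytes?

U+1031A: 4-byte form → F0 90 8C 9A.
U+9076: 3-byte form → E9 81 B6.
U+39388: 4-byte form → F0 B9 8E 88.
U+3E04: 3-byte form → E3 B8 84.
U+7056: 3-byte form → E7 81 96.
U+1F51A: 4-byte form → F0 9F 94 9A.
U+1DF0: 3-byte form → E1 B7 B0.
U+2298: 3-byte form → E2 8A 98.
U+0143: 2-byte form → C5 83.
Concatenated (29 bytes): F0 90 8C 9A E9 81 B6 F0 B9 8E 88 E3 B8 84 E7 81 96 F0 9F 94 9A E1 B7 B0 E2 8A 98 C5 83.

F0 90 8C 9A E9 81 B6 F0 B9 8E 88 E3 B8 84 E7 81 96 F0 9F 94 9A E1 B7 B0 E2 8A 98 C5 83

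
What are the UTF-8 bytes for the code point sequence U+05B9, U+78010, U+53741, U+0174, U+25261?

U+05B9: 2-byte form → D6 B9.
U+78010: 4-byte form → F1 B8 80 90.
U+53741: 4-byte form → F1 93 9D 81.
U+0174: 2-byte form → C5 B4.
U+25261: 4-byte form → F0 A5 89 A1.
Concatenated (16 bytes): D6 B9 F1 B8 80 90 F1 93 9D 81 C5 B4 F0 A5 89 A1.

D6 B9 F1 B8 80 90 F1 93 9D 81 C5 B4 F0 A5 89 A1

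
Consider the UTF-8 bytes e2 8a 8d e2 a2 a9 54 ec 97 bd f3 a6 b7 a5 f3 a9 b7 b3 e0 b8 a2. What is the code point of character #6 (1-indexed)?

Offset 0: leading byte 0xE2 = 11100010 → 3-byte char #1 = E2 8A 8D.
Offset 3: leading byte 0xE2 = 11100010 → 3-byte char #2 = E2 A2 A9.
Offset 6: leading byte 0x54 = 01010100 → 1-byte char #3 = 54.
Offset 7: leading byte 0xEC = 11101100 → 3-byte char #4 = EC 97 BD.
Offset 10: leading byte 0xF3 = 11110011 → 4-byte char #5 = F3 A6 B7 A5.
Offset 14: leading byte 0xF3 = 11110011 → 4-byte char #6 = F3 A9 B7 B3.
Leading byte 0xF3 = 11110011 matches 11110xxx → 4-byte sequence.
Byte 1: 0xF3 = 11110011, payload 011 (3 bits).
Byte 2: 0xA9 = 10101001 (10xxxxxx ✓), payload 101001.
Byte 3: 0xB7 = 10110111 (10xxxxxx ✓), payload 110111.
Byte 4: 0xB3 = 10110011 (10xxxxxx ✓), payload 110011.
Concatenate: 011101001110111110011 = 0xE9DF3 (21 bits → U+E9DF3).

U+E9DF3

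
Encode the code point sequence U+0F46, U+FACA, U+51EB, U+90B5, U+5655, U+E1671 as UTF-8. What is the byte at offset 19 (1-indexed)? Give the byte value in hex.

0xB1

1-indexed offset 19 is 0-indexed offset 18.
U+0F46 → 3-byte form E0 BD 86 at offsets 0–2.
U+FACA → 3-byte form EF AB 8A at offsets 3–5.
U+51EB → 3-byte form E5 87 AB at offsets 6–8.
U+90B5 → 3-byte form E9 82 B5 at offsets 9–11.
U+5655 → 3-byte form E5 99 95 at offsets 12–14.
U+E1671 → 4-byte form F3 A1 99 B1 at offsets 15–18.
Offset 18 falls in char 6's range; it's byte 4 of F3 A1 99 B1 = 0xB1.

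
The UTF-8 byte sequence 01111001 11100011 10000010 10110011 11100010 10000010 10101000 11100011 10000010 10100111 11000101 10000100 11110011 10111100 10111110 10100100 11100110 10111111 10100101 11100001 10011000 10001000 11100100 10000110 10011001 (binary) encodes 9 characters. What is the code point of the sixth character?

U+FCFA4

Offset 0: leading byte 0x79 = 01111001 → 1-byte char #1 = 79.
Offset 1: leading byte 0xE3 = 11100011 → 3-byte char #2 = E3 82 B3.
Offset 4: leading byte 0xE2 = 11100010 → 3-byte char #3 = E2 82 A8.
Offset 7: leading byte 0xE3 = 11100011 → 3-byte char #4 = E3 82 A7.
Offset 10: leading byte 0xC5 = 11000101 → 2-byte char #5 = C5 84.
Offset 12: leading byte 0xF3 = 11110011 → 4-byte char #6 = F3 BC BE A4.
Leading byte 0xF3 = 11110011 matches 11110xxx → 4-byte sequence.
Byte 1: 0xF3 = 11110011, payload 011 (3 bits).
Byte 2: 0xBC = 10111100 (10xxxxxx ✓), payload 111100.
Byte 3: 0xBE = 10111110 (10xxxxxx ✓), payload 111110.
Byte 4: 0xA4 = 10100100 (10xxxxxx ✓), payload 100100.
Concatenate: 011111100111110100100 = 0xFCFA4 (21 bits → U+FCFA4).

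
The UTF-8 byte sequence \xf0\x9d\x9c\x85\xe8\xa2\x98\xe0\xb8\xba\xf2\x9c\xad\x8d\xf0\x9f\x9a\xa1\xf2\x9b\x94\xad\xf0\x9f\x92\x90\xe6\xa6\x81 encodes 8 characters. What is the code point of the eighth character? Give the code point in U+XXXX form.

Offset 0: leading byte 0xF0 = 11110000 → 4-byte char #1 = F0 9D 9C 85.
Offset 4: leading byte 0xE8 = 11101000 → 3-byte char #2 = E8 A2 98.
Offset 7: leading byte 0xE0 = 11100000 → 3-byte char #3 = E0 B8 BA.
Offset 10: leading byte 0xF2 = 11110010 → 4-byte char #4 = F2 9C AD 8D.
Offset 14: leading byte 0xF0 = 11110000 → 4-byte char #5 = F0 9F 9A A1.
Offset 18: leading byte 0xF2 = 11110010 → 4-byte char #6 = F2 9B 94 AD.
Offset 22: leading byte 0xF0 = 11110000 → 4-byte char #7 = F0 9F 92 90.
Offset 26: leading byte 0xE6 = 11100110 → 3-byte char #8 = E6 A6 81.
Leading byte 0xE6 = 11100110 matches 1110xxxx → 3-byte sequence.
Byte 1: 0xE6 = 11100110, payload 0110 (4 bits).
Byte 2: 0xA6 = 10100110 (10xxxxxx ✓), payload 100110.
Byte 3: 0x81 = 10000001 (10xxxxxx ✓), payload 000001.
Concatenate: 0110100110000001 = 0x6981 (16 bits → U+6981).

U+6981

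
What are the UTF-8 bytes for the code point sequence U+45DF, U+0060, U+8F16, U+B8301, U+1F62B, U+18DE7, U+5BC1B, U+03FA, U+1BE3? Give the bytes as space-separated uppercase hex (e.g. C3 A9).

E4 97 9F 60 E8 BC 96 F2 B8 8C 81 F0 9F 98 AB F0 98 B7 A7 F1 9B B0 9B CF BA E1 AF A3

U+45DF: 3-byte form → E4 97 9F.
U+0060: 1-byte form → 60.
U+8F16: 3-byte form → E8 BC 96.
U+B8301: 4-byte form → F2 B8 8C 81.
U+1F62B: 4-byte form → F0 9F 98 AB.
U+18DE7: 4-byte form → F0 98 B7 A7.
U+5BC1B: 4-byte form → F1 9B B0 9B.
U+03FA: 2-byte form → CF BA.
U+1BE3: 3-byte form → E1 AF A3.
Concatenated (28 bytes): E4 97 9F 60 E8 BC 96 F2 B8 8C 81 F0 9F 98 AB F0 98 B7 A7 F1 9B B0 9B CF BA E1 AF A3.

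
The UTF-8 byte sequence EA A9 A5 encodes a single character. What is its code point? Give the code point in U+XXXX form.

U+AA65

Leading byte 0xEA = 11101010 matches 1110xxxx → 3-byte sequence.
Byte 1: 0xEA = 11101010, payload 1010 (4 bits).
Byte 2: 0xA9 = 10101001 (10xxxxxx ✓), payload 101001.
Byte 3: 0xA5 = 10100101 (10xxxxxx ✓), payload 100101.
Concatenate: 1010101001100101 = 0xAA65 (16 bits → U+AA65).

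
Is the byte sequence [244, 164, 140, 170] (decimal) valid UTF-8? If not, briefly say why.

Leading byte 0xF4 = 11110100 → 4-byte form.
Payload = 0x12432A, which exceeds U+10FFFF, the maximum Unicode code point. (Leading bytes F5–FF, or F4 followed by ≥ 0x90, are invalid.)

invalid (encodes a value above U+10FFFF)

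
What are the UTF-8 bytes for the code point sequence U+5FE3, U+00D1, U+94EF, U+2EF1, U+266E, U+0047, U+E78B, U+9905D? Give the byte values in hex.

E5 BF A3 C3 91 E9 93 AF E2 BB B1 E2 99 AE 47 EE 9E 8B F2 99 81 9D

U+5FE3: 3-byte form → E5 BF A3.
U+00D1: 2-byte form → C3 91.
U+94EF: 3-byte form → E9 93 AF.
U+2EF1: 3-byte form → E2 BB B1.
U+266E: 3-byte form → E2 99 AE.
U+0047: 1-byte form → 47.
U+E78B: 3-byte form → EE 9E 8B.
U+9905D: 4-byte form → F2 99 81 9D.
Concatenated (22 bytes): E5 BF A3 C3 91 E9 93 AF E2 BB B1 E2 99 AE 47 EE 9E 8B F2 99 81 9D.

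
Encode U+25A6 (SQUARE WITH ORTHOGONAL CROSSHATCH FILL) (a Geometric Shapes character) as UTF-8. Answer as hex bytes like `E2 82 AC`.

U+25A6 = 0x25A6 = 9638 decimal. In range U+0800–U+FFFF → 3-byte form: 1110xxxx 10xxxxxx 10xxxxxx.
Binary (16 bits): 0010010110100110.
Split 4+6+6: 0010 | 010110 | 100110.
Byte 1: 11100010 = 0xE2.
Byte 2: 10010110 = 0x96.
Byte 3: 10100110 = 0xA6.

E2 96 A6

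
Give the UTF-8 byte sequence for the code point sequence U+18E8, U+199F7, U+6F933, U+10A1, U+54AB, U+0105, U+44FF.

U+18E8: 3-byte form → E1 A3 A8.
U+199F7: 4-byte form → F0 99 A7 B7.
U+6F933: 4-byte form → F1 AF A4 B3.
U+10A1: 3-byte form → E1 82 A1.
U+54AB: 3-byte form → E5 92 AB.
U+0105: 2-byte form → C4 85.
U+44FF: 3-byte form → E4 93 BF.
Concatenated (22 bytes): E1 A3 A8 F0 99 A7 B7 F1 AF A4 B3 E1 82 A1 E5 92 AB C4 85 E4 93 BF.

E1 A3 A8 F0 99 A7 B7 F1 AF A4 B3 E1 82 A1 E5 92 AB C4 85 E4 93 BF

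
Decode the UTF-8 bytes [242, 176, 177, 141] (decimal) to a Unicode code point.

Leading byte 0xF2 = 11110010 matches 11110xxx → 4-byte sequence.
Byte 1: 0xF2 = 11110010, payload 010 (3 bits).
Byte 2: 0xB0 = 10110000 (10xxxxxx ✓), payload 110000.
Byte 3: 0xB1 = 10110001 (10xxxxxx ✓), payload 110001.
Byte 4: 0x8D = 10001101 (10xxxxxx ✓), payload 001101.
Concatenate: 010110000110001001101 = 0xB0C4D (21 bits → U+B0C4D).

U+B0C4D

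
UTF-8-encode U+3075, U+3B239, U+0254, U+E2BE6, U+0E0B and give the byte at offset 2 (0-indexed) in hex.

U+3075 → 3-byte form E3 81 B5 at offsets 0–2.
Offset 2 falls in char 1's range; it's byte 3 of E3 81 B5 = 0xB5.

0xB5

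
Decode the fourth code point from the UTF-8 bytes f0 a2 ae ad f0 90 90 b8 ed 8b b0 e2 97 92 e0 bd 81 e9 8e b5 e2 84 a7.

Offset 0: leading byte 0xF0 = 11110000 → 4-byte char #1 = F0 A2 AE AD.
Offset 4: leading byte 0xF0 = 11110000 → 4-byte char #2 = F0 90 90 B8.
Offset 8: leading byte 0xED = 11101101 → 3-byte char #3 = ED 8B B0.
Offset 11: leading byte 0xE2 = 11100010 → 3-byte char #4 = E2 97 92.
Leading byte 0xE2 = 11100010 matches 1110xxxx → 3-byte sequence.
Byte 1: 0xE2 = 11100010, payload 0010 (4 bits).
Byte 2: 0x97 = 10010111 (10xxxxxx ✓), payload 010111.
Byte 3: 0x92 = 10010010 (10xxxxxx ✓), payload 010010.
Concatenate: 0010010111010010 = 0x25D2 (16 bits → U+25D2).

U+25D2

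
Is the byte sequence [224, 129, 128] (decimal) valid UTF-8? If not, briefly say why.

invalid (overlong encoding)

Leading byte 0xE0 = 11100000 → 3-byte form.
Continuation bytes all match 10xxxxxx. Payload decodes to 0x40.
But 0x40 < 0x800, the minimum for a 3-byte sequence — this is an overlong encoding.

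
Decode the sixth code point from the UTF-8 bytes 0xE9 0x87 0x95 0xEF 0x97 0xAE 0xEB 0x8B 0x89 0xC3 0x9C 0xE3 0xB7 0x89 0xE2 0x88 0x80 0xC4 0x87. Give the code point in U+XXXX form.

Offset 0: leading byte 0xE9 = 11101001 → 3-byte char #1 = E9 87 95.
Offset 3: leading byte 0xEF = 11101111 → 3-byte char #2 = EF 97 AE.
Offset 6: leading byte 0xEB = 11101011 → 3-byte char #3 = EB 8B 89.
Offset 9: leading byte 0xC3 = 11000011 → 2-byte char #4 = C3 9C.
Offset 11: leading byte 0xE3 = 11100011 → 3-byte char #5 = E3 B7 89.
Offset 14: leading byte 0xE2 = 11100010 → 3-byte char #6 = E2 88 80.
Leading byte 0xE2 = 11100010 matches 1110xxxx → 3-byte sequence.
Byte 1: 0xE2 = 11100010, payload 0010 (4 bits).
Byte 2: 0x88 = 10001000 (10xxxxxx ✓), payload 001000.
Byte 3: 0x80 = 10000000 (10xxxxxx ✓), payload 000000.
Concatenate: 0010001000000000 = 0x2200 (16 bits → U+2200).

U+2200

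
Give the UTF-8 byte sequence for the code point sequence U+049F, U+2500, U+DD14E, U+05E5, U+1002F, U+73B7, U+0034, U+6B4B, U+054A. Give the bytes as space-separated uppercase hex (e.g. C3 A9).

U+049F: 2-byte form → D2 9F.
U+2500: 3-byte form → E2 94 80.
U+DD14E: 4-byte form → F3 9D 85 8E.
U+05E5: 2-byte form → D7 A5.
U+1002F: 4-byte form → F0 90 80 AF.
U+73B7: 3-byte form → E7 8E B7.
U+0034: 1-byte form → 34.
U+6B4B: 3-byte form → E6 AD 8B.
U+054A: 2-byte form → D5 8A.
Concatenated (24 bytes): D2 9F E2 94 80 F3 9D 85 8E D7 A5 F0 90 80 AF E7 8E B7 34 E6 AD 8B D5 8A.

D2 9F E2 94 80 F3 9D 85 8E D7 A5 F0 90 80 AF E7 8E B7 34 E6 AD 8B D5 8A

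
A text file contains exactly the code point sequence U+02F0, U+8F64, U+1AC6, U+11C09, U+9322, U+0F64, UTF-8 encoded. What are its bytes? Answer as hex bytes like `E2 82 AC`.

U+02F0: 2-byte form → CB B0.
U+8F64: 3-byte form → E8 BD A4.
U+1AC6: 3-byte form → E1 AB 86.
U+11C09: 4-byte form → F0 91 B0 89.
U+9322: 3-byte form → E9 8C A2.
U+0F64: 3-byte form → E0 BD A4.
Concatenated (18 bytes): CB B0 E8 BD A4 E1 AB 86 F0 91 B0 89 E9 8C A2 E0 BD A4.

CB B0 E8 BD A4 E1 AB 86 F0 91 B0 89 E9 8C A2 E0 BD A4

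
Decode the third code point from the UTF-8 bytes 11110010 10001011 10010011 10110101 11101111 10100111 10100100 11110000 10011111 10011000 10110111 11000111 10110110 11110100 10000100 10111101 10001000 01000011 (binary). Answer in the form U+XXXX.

Offset 0: leading byte 0xF2 = 11110010 → 4-byte char #1 = F2 8B 93 B5.
Offset 4: leading byte 0xEF = 11101111 → 3-byte char #2 = EF A7 A4.
Offset 7: leading byte 0xF0 = 11110000 → 4-byte char #3 = F0 9F 98 B7.
Leading byte 0xF0 = 11110000 matches 11110xxx → 4-byte sequence.
Byte 1: 0xF0 = 11110000, payload 000 (3 bits).
Byte 2: 0x9F = 10011111 (10xxxxxx ✓), payload 011111.
Byte 3: 0x98 = 10011000 (10xxxxxx ✓), payload 011000.
Byte 4: 0xB7 = 10110111 (10xxxxxx ✓), payload 110111.
Concatenate: 000011111011000110111 = 0x1F637 (21 bits → U+1F637).

U+1F637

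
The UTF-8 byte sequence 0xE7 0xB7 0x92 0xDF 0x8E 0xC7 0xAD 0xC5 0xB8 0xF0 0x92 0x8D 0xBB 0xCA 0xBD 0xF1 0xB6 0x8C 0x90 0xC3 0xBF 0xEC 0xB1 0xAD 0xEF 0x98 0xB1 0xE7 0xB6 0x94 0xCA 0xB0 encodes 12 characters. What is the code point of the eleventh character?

U+7D94

Offset 0: leading byte 0xE7 = 11100111 → 3-byte char #1 = E7 B7 92.
Offset 3: leading byte 0xDF = 11011111 → 2-byte char #2 = DF 8E.
Offset 5: leading byte 0xC7 = 11000111 → 2-byte char #3 = C7 AD.
Offset 7: leading byte 0xC5 = 11000101 → 2-byte char #4 = C5 B8.
Offset 9: leading byte 0xF0 = 11110000 → 4-byte char #5 = F0 92 8D BB.
Offset 13: leading byte 0xCA = 11001010 → 2-byte char #6 = CA BD.
Offset 15: leading byte 0xF1 = 11110001 → 4-byte char #7 = F1 B6 8C 90.
Offset 19: leading byte 0xC3 = 11000011 → 2-byte char #8 = C3 BF.
Offset 21: leading byte 0xEC = 11101100 → 3-byte char #9 = EC B1 AD.
Offset 24: leading byte 0xEF = 11101111 → 3-byte char #10 = EF 98 B1.
Offset 27: leading byte 0xE7 = 11100111 → 3-byte char #11 = E7 B6 94.
Leading byte 0xE7 = 11100111 matches 1110xxxx → 3-byte sequence.
Byte 1: 0xE7 = 11100111, payload 0111 (4 bits).
Byte 2: 0xB6 = 10110110 (10xxxxxx ✓), payload 110110.
Byte 3: 0x94 = 10010100 (10xxxxxx ✓), payload 010100.
Concatenate: 0111110110010100 = 0x7D94 (16 bits → U+7D94).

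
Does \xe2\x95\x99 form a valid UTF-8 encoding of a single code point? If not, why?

Leading byte 0xE2 = 11100010 → 3-byte form.
Continuation bytes 0x95=10010101, 0x99=10011001 all match 10xxxxxx.
Decoded value 0x2559 is ≥ 0x800 (shortest form) and not a surrogate.

valid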